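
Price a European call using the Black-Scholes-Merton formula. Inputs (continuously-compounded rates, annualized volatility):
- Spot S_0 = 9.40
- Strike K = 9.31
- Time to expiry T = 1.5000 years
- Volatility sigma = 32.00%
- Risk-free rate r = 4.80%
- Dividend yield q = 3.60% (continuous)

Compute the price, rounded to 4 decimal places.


Answer: Price = 1.4894

Derivation:
d1 = (ln(S/K) + (r - q + 0.5*sigma^2) * T) / (sigma * sqrt(T)) = 0.26643457
d2 = d1 - sigma * sqrt(T) = -0.12548379
exp(-rT) = 0.93053090; exp(-qT) = 0.94743211
C = S_0 * exp(-qT) * N(d1) - K * exp(-rT) * N(d2)
N(d1) = 0.60504773; N(d2) = 0.45007028
C = 9.4000 * 0.94743211 * 0.60504773 - 9.3100 * 0.93053090 * 0.45007028 = 1.4894


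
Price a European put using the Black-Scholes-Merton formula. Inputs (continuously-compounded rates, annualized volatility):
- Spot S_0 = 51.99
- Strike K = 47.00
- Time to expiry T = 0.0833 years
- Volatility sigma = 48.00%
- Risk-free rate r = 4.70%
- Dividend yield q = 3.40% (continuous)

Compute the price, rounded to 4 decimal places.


Answer: Price = 0.9155

Derivation:
d1 = (ln(S/K) + (r - q + 0.5*sigma^2) * T) / (sigma * sqrt(T)) = 0.80544097
d2 = d1 - sigma * sqrt(T) = 0.66690462
exp(-rT) = 0.99609255; exp(-qT) = 0.99717181
P = K * exp(-rT) * N(-d2) - S_0 * exp(-qT) * N(-d1)
N(-d1) = 0.21028263; N(-d2) = 0.25241653
P = 47.0000 * 0.99609255 * 0.25241653 - 51.9900 * 0.99717181 * 0.21028263 = 0.9155


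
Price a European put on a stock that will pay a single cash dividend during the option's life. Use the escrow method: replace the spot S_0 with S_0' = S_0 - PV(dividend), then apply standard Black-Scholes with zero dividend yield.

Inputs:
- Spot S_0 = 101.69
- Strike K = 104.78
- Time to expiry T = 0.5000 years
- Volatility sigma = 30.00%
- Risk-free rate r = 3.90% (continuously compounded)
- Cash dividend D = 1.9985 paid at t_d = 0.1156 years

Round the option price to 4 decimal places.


Answer: Price = 10.1650

Derivation:
PV(D) = D * exp(-r * t_d) = 1.9985 * 0.99550175 = 1.98951024
S_0' = S_0 - PV(D) = 101.6900 - 1.98951024 = 99.70048976
d1 = (ln(S_0'/K) + (r + sigma^2/2)*T) / (sigma*sqrt(T)) = -0.03626197
d2 = d1 - sigma*sqrt(T) = -0.24839400
exp(-rT) = 0.98068890
N(-d1) = 0.51446326; N(-d2) = 0.59808521
P = K * exp(-rT) * N(-d2) - S_0' * N(-d1) = 104.7800 * 0.98068890 * 0.59808521 - 99.70048976 * 0.51446326 = 10.1650


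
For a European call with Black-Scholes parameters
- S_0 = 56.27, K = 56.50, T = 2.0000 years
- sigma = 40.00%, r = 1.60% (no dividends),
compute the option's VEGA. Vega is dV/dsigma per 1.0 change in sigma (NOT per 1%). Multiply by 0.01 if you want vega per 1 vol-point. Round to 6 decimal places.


d1 = 0.3322003485; d2 = -0.2334850765
phi(d1) = 0.3775255355; exp(-qT) = 1.0000000000; exp(-rT) = 0.9685065821
Vega = S * exp(-qT) * phi(d1) * sqrt(T) = 56.2700 * 1.0000000000 * 0.3775255355 * 1.4142135624 = 30.042650

Answer: Vega = 30.042650


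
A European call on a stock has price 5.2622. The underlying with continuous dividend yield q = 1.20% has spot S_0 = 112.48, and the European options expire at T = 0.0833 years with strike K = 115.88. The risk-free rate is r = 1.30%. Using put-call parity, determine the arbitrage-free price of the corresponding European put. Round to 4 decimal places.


Answer: Put price = 8.6492

Derivation:
Put-call parity: C - P = S_0 * exp(-qT) - K * exp(-rT).
S_0 * exp(-qT) = 112.4800 * 0.99900090 = 112.36762117
K * exp(-rT) = 115.8800 * 0.99891769 = 115.75458147
P = C - S*exp(-qT) + K*exp(-rT)
P = 5.2622 - 112.36762117 + 115.75458147 = 8.6492


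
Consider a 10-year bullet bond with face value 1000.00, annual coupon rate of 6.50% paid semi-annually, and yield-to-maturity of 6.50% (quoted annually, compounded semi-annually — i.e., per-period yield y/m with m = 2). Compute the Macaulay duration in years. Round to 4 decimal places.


Answer: Macaulay duration = 7.5059 years

Derivation:
Coupon per period c = face * coupon_rate / m = 32.500000
Periods per year m = 2; per-period yield y/m = 0.032500
Number of cashflows N = 20
Cashflows (t years, CF_t, discount factor 1/(1+y/m)^(m*t), PV):
  t = 0.5000: CF_t = 32.500000, DF = 0.968523, PV = 31.476998
  t = 1.0000: CF_t = 32.500000, DF = 0.938037, PV = 30.486196
  t = 1.5000: CF_t = 32.500000, DF = 0.908510, PV = 29.526582
  t = 2.0000: CF_t = 32.500000, DF = 0.879913, PV = 28.597174
  t = 2.5000: CF_t = 32.500000, DF = 0.852216, PV = 27.697021
  t = 3.0000: CF_t = 32.500000, DF = 0.825391, PV = 26.825202
  t = 3.5000: CF_t = 32.500000, DF = 0.799410, PV = 25.980825
  t = 4.0000: CF_t = 32.500000, DF = 0.774247, PV = 25.163027
  t = 4.5000: CF_t = 32.500000, DF = 0.749876, PV = 24.370970
  t = 5.0000: CF_t = 32.500000, DF = 0.726272, PV = 23.603845
  t = 5.5000: CF_t = 32.500000, DF = 0.703411, PV = 22.860867
  t = 6.0000: CF_t = 32.500000, DF = 0.681270, PV = 22.141276
  t = 6.5000: CF_t = 32.500000, DF = 0.659826, PV = 21.444335
  t = 7.0000: CF_t = 32.500000, DF = 0.639056, PV = 20.769331
  t = 7.5000: CF_t = 32.500000, DF = 0.618941, PV = 20.115575
  t = 8.0000: CF_t = 32.500000, DF = 0.599458, PV = 19.482397
  t = 8.5000: CF_t = 32.500000, DF = 0.580589, PV = 18.869150
  t = 9.0000: CF_t = 32.500000, DF = 0.562314, PV = 18.275206
  t = 9.5000: CF_t = 32.500000, DF = 0.544614, PV = 17.699957
  t = 10.0000: CF_t = 1032.500000, DF = 0.527471, PV = 544.614066
Price P = sum_t PV_t = 1000.000000
Macaulay numerator sum_t t * PV_t:
  t * PV_t at t = 0.5000: 15.738499
  t * PV_t at t = 1.0000: 30.486196
  t * PV_t at t = 1.5000: 44.289873
  t * PV_t at t = 2.0000: 57.194348
  t * PV_t at t = 2.5000: 69.242552
  t * PV_t at t = 3.0000: 80.475606
  t * PV_t at t = 3.5000: 90.932888
  t * PV_t at t = 4.0000: 100.652107
  t * PV_t at t = 4.5000: 109.669366
  t * PV_t at t = 5.0000: 118.019226
  t * PV_t at t = 5.5000: 125.734769
  t * PV_t at t = 6.0000: 132.847653
  t * PV_t at t = 6.5000: 139.388175
  t * PV_t at t = 7.0000: 145.385320
  t * PV_t at t = 7.5000: 150.866814
  t * PV_t at t = 8.0000: 155.859178
  t * PV_t at t = 8.5000: 160.387774
  t * PV_t at t = 9.0000: 164.476852
  t * PV_t at t = 9.5000: 168.149593
  t * PV_t at t = 10.0000: 5446.140659
Macaulay duration D = (sum_t t * PV_t) / P = 7505.937448 / 1000.000000 = 7.505937


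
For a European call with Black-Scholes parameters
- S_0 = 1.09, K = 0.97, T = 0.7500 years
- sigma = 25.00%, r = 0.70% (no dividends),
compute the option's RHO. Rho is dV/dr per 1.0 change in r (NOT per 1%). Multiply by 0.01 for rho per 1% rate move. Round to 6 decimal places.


d1 = 0.6712246689; d2 = 0.4547183179
phi(d1) = 0.3184754741; exp(-qT) = 1.0000000000; exp(-rT) = 0.9947637572
N(d2) = 0.6753440496
Rho = K*T*exp(-rT)*N(d2) = 0.9700 * 0.7500 * 0.9947637572 * 0.6753440496 = 0.488740

Answer: Rho = 0.488740


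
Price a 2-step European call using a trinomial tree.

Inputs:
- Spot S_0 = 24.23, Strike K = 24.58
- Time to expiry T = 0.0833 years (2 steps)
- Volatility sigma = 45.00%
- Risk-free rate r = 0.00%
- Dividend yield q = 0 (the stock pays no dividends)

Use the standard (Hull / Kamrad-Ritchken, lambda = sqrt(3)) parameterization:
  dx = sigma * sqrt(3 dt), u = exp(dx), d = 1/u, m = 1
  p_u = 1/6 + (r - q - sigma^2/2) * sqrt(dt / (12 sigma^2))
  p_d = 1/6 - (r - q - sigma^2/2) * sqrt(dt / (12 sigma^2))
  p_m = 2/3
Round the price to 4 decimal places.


Answer: Price = V(0,0) = 0.9883

Derivation:
dt = T/N = 0.041650; dx = sigma*sqrt(3*dt) = 0.159067
u = exp(dx) = 1.172417; d = 1/u = 0.852939
p_u = 0.153411, p_m = 0.666667, p_d = 0.179922
Discount per step: exp(-r*dt) = 1.000000
Stock lattice S(k, j) with j the centered position index:
  k=0: S(0,+0) = 24.2300
  k=1: S(1,-1) = 20.6667; S(1,+0) = 24.2300; S(1,+1) = 28.4077
  k=2: S(2,-2) = 17.6274; S(2,-1) = 20.6667; S(2,+0) = 24.2300; S(2,+1) = 28.4077; S(2,+2) = 33.3056
Terminal payoffs V(N, j) = max(S_T - K, 0):
  V(2,-2) = 0.000000; V(2,-1) = 0.000000; V(2,+0) = 0.000000; V(2,+1) = 3.827657; V(2,+2) = 8.725613
Backward induction: V(k, j) = exp(-r*dt) * [p_u * V(k+1, j+1) + p_m * V(k+1, j) + p_d * V(k+1, j-1)]
  V(1,-1) = exp(-r*dt) * [p_u*0.000000 + p_m*0.000000 + p_d*0.000000] = 0.000000
  V(1,+0) = exp(-r*dt) * [p_u*3.827657 + p_m*0.000000 + p_d*0.000000] = 0.587205
  V(1,+1) = exp(-r*dt) * [p_u*8.725613 + p_m*3.827657 + p_d*0.000000] = 3.890377
  V(0,+0) = exp(-r*dt) * [p_u*3.890377 + p_m*0.587205 + p_d*0.000000] = 0.988297


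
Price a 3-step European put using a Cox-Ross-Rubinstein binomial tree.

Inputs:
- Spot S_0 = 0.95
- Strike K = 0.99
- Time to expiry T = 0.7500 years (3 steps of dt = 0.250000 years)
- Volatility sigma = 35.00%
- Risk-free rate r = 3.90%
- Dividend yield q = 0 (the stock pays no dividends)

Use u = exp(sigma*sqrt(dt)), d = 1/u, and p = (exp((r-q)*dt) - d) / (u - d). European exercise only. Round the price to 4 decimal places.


dt = T/N = 0.250000
u = exp(sigma*sqrt(dt)) = 1.191246; d = 1/u = 0.839457
p = (exp((r-q)*dt) - d) / (u - d) = 0.484212
Discount per step: exp(-r*dt) = 0.990297
Stock lattice S(k, i) with i counting down-moves:
  k=0: S(0,0) = 0.9500
  k=1: S(1,0) = 1.1317; S(1,1) = 0.7975
  k=2: S(2,0) = 1.3481; S(2,1) = 0.9500; S(2,2) = 0.6695
  k=3: S(3,0) = 1.6059; S(3,1) = 1.1317; S(3,2) = 0.7975; S(3,3) = 0.5620
Terminal payoffs V(N, i) = max(K - S_T, 0):
  V(3,0) = 0.000000; V(3,1) = 0.000000; V(3,2) = 0.192516; V(3,3) = 0.428022
Backward induction: V(k, i) = exp(-r*dt) * [p * V(k+1, i) + (1-p) * V(k+1, i+1)].
  V(2,0) = exp(-r*dt) * [p*0.000000 + (1-p)*0.000000] = 0.000000
  V(2,1) = exp(-r*dt) * [p*0.000000 + (1-p)*0.192516] = 0.098334
  V(2,2) = exp(-r*dt) * [p*0.192516 + (1-p)*0.428022] = 0.310941
  V(1,0) = exp(-r*dt) * [p*0.000000 + (1-p)*0.098334] = 0.050227
  V(1,1) = exp(-r*dt) * [p*0.098334 + (1-p)*0.310941] = 0.205976
  V(0,0) = exp(-r*dt) * [p*0.050227 + (1-p)*0.205976] = 0.129294

Answer: Price = V(0,0) = 0.1293


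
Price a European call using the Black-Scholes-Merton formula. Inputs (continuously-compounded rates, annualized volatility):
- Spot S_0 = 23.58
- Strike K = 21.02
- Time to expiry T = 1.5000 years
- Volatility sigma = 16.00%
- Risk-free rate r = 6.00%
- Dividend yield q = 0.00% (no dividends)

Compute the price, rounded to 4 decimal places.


d1 = (ln(S/K) + (r - q + 0.5*sigma^2) * T) / (sigma * sqrt(T)) = 1.14373070
d2 = d1 - sigma * sqrt(T) = 0.94777152
exp(-rT) = 0.91393119; exp(-qT) = 1.00000000
C = S_0 * exp(-qT) * N(d1) - K * exp(-rT) * N(d2)
N(d1) = 0.87363233; N(d2) = 0.82837711
C = 23.5800 * 1.00000000 * 0.87363233 - 21.0200 * 0.91393119 * 0.82837711 = 4.6864

Answer: Price = 4.6864


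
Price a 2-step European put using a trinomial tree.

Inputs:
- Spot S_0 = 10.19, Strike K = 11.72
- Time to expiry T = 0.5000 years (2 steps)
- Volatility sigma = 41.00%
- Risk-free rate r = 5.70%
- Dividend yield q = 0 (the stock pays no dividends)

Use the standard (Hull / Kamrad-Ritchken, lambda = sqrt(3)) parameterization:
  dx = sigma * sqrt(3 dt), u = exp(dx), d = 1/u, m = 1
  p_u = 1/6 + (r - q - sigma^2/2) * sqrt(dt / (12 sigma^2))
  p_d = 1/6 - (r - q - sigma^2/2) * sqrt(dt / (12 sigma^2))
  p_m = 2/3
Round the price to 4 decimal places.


dt = T/N = 0.250000; dx = sigma*sqrt(3*dt) = 0.355070
u = exp(dx) = 1.426281; d = 1/u = 0.701124
p_u = 0.157144, p_m = 0.666667, p_d = 0.176189
Discount per step: exp(-r*dt) = 0.985851
Stock lattice S(k, j) with j the centered position index:
  k=0: S(0,+0) = 10.1900
  k=1: S(1,-1) = 7.1445; S(1,+0) = 10.1900; S(1,+1) = 14.5338
  k=2: S(2,-2) = 5.0091; S(2,-1) = 7.1445; S(2,+0) = 10.1900; S(2,+1) = 14.5338; S(2,+2) = 20.7293
Terminal payoffs V(N, j) = max(K - S_T, 0):
  V(2,-2) = 6.710851; V(2,-1) = 4.575546; V(2,+0) = 1.530000; V(2,+1) = 0.000000; V(2,+2) = 0.000000
Backward induction: V(k, j) = exp(-r*dt) * [p_u * V(k+1, j+1) + p_m * V(k+1, j) + p_d * V(k+1, j-1)]
  V(1,-1) = exp(-r*dt) * [p_u*1.530000 + p_m*4.575546 + p_d*6.710851] = 4.409884
  V(1,+0) = exp(-r*dt) * [p_u*0.000000 + p_m*1.530000 + p_d*4.575546] = 1.800324
  V(1,+1) = exp(-r*dt) * [p_u*0.000000 + p_m*0.000000 + p_d*1.530000] = 0.265756
  V(0,+0) = exp(-r*dt) * [p_u*0.265756 + p_m*1.800324 + p_d*4.409884] = 1.990387

Answer: Price = V(0,0) = 1.9904


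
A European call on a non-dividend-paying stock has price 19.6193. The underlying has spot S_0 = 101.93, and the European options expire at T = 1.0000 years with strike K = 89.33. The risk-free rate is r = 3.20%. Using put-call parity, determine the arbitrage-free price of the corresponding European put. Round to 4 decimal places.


Answer: Put price = 4.2060

Derivation:
Put-call parity: C - P = S_0 * exp(-qT) - K * exp(-rT).
S_0 * exp(-qT) = 101.9300 * 1.00000000 = 101.93000000
K * exp(-rT) = 89.3300 * 0.96850658 = 86.51669298
P = C - S*exp(-qT) + K*exp(-rT)
P = 19.6193 - 101.93000000 + 86.51669298 = 4.2060


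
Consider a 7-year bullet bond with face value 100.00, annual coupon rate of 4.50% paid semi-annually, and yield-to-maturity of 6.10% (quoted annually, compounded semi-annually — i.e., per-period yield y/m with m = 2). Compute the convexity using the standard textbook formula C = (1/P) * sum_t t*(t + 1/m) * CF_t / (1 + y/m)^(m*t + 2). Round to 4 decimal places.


Answer: Convexity = 40.4147

Derivation:
Coupon per period c = face * coupon_rate / m = 2.250000
Periods per year m = 2; per-period yield y/m = 0.030500
Number of cashflows N = 14
Cashflows (t years, CF_t, discount factor 1/(1+y/m)^(m*t), PV):
  t = 0.5000: CF_t = 2.250000, DF = 0.970403, PV = 2.183406
  t = 1.0000: CF_t = 2.250000, DF = 0.941681, PV = 2.118783
  t = 1.5000: CF_t = 2.250000, DF = 0.913810, PV = 2.056073
  t = 2.0000: CF_t = 2.250000, DF = 0.886764, PV = 1.995219
  t = 2.5000: CF_t = 2.250000, DF = 0.860518, PV = 1.936166
  t = 3.0000: CF_t = 2.250000, DF = 0.835049, PV = 1.878861
  t = 3.5000: CF_t = 2.250000, DF = 0.810334, PV = 1.823251
  t = 4.0000: CF_t = 2.250000, DF = 0.786350, PV = 1.769288
  t = 4.5000: CF_t = 2.250000, DF = 0.763076, PV = 1.716922
  t = 5.0000: CF_t = 2.250000, DF = 0.740491, PV = 1.666106
  t = 5.5000: CF_t = 2.250000, DF = 0.718575, PV = 1.616794
  t = 6.0000: CF_t = 2.250000, DF = 0.697307, PV = 1.568941
  t = 6.5000: CF_t = 2.250000, DF = 0.676669, PV = 1.522504
  t = 7.0000: CF_t = 102.250000, DF = 0.656641, PV = 67.141551
Price P = sum_t PV_t = 90.993865
Convexity numerator sum_t t*(t + 1/m) * CF_t / (1+y/m)^(m*t + 2):
  t = 0.5000: term = 1.028036
  t = 1.0000: term = 2.992828
  t = 1.5000: term = 5.808497
  t = 2.0000: term = 9.394303
  t = 2.5000: term = 13.674385
  t = 3.0000: term = 18.577525
  t = 3.5000: term = 24.036907
  t = 4.0000: term = 29.989903
  t = 4.5000: term = 36.377854
  t = 5.0000: term = 43.145873
  t = 5.5000: term = 50.242647
  t = 6.0000: term = 57.620255
  t = 6.5000: term = 65.233995
  t = 7.0000: term = 3319.362492
Convexity = (1/P) * sum = 3677.485500 / 90.993865 = 40.414653


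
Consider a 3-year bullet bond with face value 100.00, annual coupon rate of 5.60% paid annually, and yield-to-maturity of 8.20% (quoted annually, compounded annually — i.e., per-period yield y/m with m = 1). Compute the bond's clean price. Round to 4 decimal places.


Coupon per period c = face * coupon_rate / m = 5.600000
Periods per year m = 1; per-period yield y/m = 0.082000
Number of cashflows N = 3
Cashflows (t years, CF_t, discount factor 1/(1+y/m)^(m*t), PV):
  t = 1.0000: CF_t = 5.600000, DF = 0.924214, PV = 5.175601
  t = 2.0000: CF_t = 5.600000, DF = 0.854172, PV = 4.783365
  t = 3.0000: CF_t = 105.600000, DF = 0.789438, PV = 83.364689
Price P = sum_t PV_t = 93.323655

Answer: Price = 93.3237


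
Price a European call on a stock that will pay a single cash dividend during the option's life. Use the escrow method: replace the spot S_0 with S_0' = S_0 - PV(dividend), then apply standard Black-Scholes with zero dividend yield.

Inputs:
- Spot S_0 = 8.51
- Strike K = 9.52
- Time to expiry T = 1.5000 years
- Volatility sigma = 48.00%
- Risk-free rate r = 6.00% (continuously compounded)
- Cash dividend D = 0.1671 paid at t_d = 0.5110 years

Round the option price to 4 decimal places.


Answer: Price = 1.7992

Derivation:
PV(D) = D * exp(-r * t_d) = 0.1671 * 0.96980525 = 0.16205446
S_0' = S_0 - PV(D) = 8.5100 - 0.16205446 = 8.34794554
d1 = (ln(S_0'/K) + (r + sigma^2/2)*T) / (sigma*sqrt(T)) = 0.22355101
d2 = d1 - sigma*sqrt(T) = -0.36432653
exp(-rT) = 0.91393119
N(d1) = 0.58844666; N(d2) = 0.35780710
C = S_0' * N(d1) - K * exp(-rT) * N(d2) = 8.34794554 * 0.58844666 - 9.5200 * 0.91393119 * 0.35780710 = 1.7992


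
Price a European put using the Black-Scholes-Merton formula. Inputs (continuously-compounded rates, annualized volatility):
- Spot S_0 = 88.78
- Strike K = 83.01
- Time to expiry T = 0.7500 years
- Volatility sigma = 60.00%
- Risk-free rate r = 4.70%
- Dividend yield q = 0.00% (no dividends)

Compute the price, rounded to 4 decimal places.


d1 = (ln(S/K) + (r - q + 0.5*sigma^2) * T) / (sigma * sqrt(T)) = 0.45697335
d2 = d1 - sigma * sqrt(T) = -0.06264189
exp(-rT) = 0.96536405; exp(-qT) = 1.00000000
P = K * exp(-rT) * N(-d2) - S_0 * exp(-qT) * N(-d1)
N(-d1) = 0.32384510; N(-d2) = 0.52497417
P = 83.0100 * 0.96536405 * 0.52497417 - 88.7800 * 1.00000000 * 0.32384510 = 13.3178

Answer: Price = 13.3178


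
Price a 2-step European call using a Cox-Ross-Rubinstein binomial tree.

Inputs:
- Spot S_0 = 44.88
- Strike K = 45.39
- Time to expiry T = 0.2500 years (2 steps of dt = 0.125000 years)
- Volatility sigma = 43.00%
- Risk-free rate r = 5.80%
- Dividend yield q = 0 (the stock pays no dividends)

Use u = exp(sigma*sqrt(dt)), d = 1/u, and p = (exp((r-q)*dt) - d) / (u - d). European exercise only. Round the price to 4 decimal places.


Answer: Price = V(0,0) = 3.5925

Derivation:
dt = T/N = 0.125000
u = exp(sigma*sqrt(dt)) = 1.164193; d = 1/u = 0.858964
p = (exp((r-q)*dt) - d) / (u - d) = 0.485905
Discount per step: exp(-r*dt) = 0.992776
Stock lattice S(k, i) with i counting down-moves:
  k=0: S(0,0) = 44.8800
  k=1: S(1,0) = 52.2490; S(1,1) = 38.5503
  k=2: S(2,0) = 60.8279; S(2,1) = 44.8800; S(2,2) = 33.1133
Terminal payoffs V(N, i) = max(S_T - K, 0):
  V(2,0) = 15.437876; V(2,1) = 0.000000; V(2,2) = 0.000000
Backward induction: V(k, i) = exp(-r*dt) * [p * V(k+1, i) + (1-p) * V(k+1, i+1)].
  V(1,0) = exp(-r*dt) * [p*15.437876 + (1-p)*0.000000] = 7.447154
  V(1,1) = exp(-r*dt) * [p*0.000000 + (1-p)*0.000000] = 0.000000
  V(0,0) = exp(-r*dt) * [p*7.447154 + (1-p)*0.000000] = 3.592470


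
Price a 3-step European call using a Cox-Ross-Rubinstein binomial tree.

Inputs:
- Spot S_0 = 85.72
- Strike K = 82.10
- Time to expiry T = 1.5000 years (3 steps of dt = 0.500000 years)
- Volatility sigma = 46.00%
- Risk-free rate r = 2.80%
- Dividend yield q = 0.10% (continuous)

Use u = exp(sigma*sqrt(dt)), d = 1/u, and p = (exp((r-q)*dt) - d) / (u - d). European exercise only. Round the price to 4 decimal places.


dt = T/N = 0.500000
u = exp(sigma*sqrt(dt)) = 1.384403; d = 1/u = 0.722333
p = (exp((r-q)*dt) - d) / (u - d) = 0.439921
Discount per step: exp(-r*dt) = 0.986098
Stock lattice S(k, i) with i counting down-moves:
  k=0: S(0,0) = 85.7200
  k=1: S(1,0) = 118.6710; S(1,1) = 61.9184
  k=2: S(2,0) = 164.2886; S(2,1) = 85.7200; S(2,2) = 44.7257
  k=3: S(3,0) = 227.4416; S(3,1) = 118.6710; S(3,2) = 61.9184; S(3,3) = 32.3068
Terminal payoffs V(N, i) = max(S_T - K, 0):
  V(3,0) = 145.341606; V(3,1) = 36.571039; V(3,2) = 0.000000; V(3,3) = 0.000000
Backward induction: V(k, i) = exp(-r*dt) * [p * V(k+1, i) + (1-p) * V(k+1, i+1)].
  V(2,0) = exp(-r*dt) * [p*145.341606 + (1-p)*36.571039] = 83.247830
  V(2,1) = exp(-r*dt) * [p*36.571039 + (1-p)*0.000000] = 15.864701
  V(2,2) = exp(-r*dt) * [p*0.000000 + (1-p)*0.000000] = 0.000000
  V(1,0) = exp(-r*dt) * [p*83.247830 + (1-p)*15.864701] = 44.875283
  V(1,1) = exp(-r*dt) * [p*15.864701 + (1-p)*0.000000] = 6.882187
  V(0,0) = exp(-r*dt) * [p*44.875283 + (1-p)*6.882187] = 23.268103

Answer: Price = V(0,0) = 23.2681


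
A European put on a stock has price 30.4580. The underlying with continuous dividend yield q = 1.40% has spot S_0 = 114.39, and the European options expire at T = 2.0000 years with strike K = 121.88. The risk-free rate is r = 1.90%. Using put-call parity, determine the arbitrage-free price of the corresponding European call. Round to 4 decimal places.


Put-call parity: C - P = S_0 * exp(-qT) - K * exp(-rT).
S_0 * exp(-qT) = 114.3900 * 0.97238837 = 111.23150528
K * exp(-rT) = 121.8800 * 0.96271294 = 117.33545324
C = P + S*exp(-qT) - K*exp(-rT)
C = 30.4580 + 111.23150528 - 117.33545324 = 24.3541

Answer: Call price = 24.3541


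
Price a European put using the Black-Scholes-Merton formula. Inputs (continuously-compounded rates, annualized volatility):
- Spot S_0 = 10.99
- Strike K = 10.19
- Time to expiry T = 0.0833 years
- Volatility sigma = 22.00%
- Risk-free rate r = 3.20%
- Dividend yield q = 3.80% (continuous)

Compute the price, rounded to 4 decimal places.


Answer: Price = 0.0389

Derivation:
d1 = (ln(S/K) + (r - q + 0.5*sigma^2) * T) / (sigma * sqrt(T)) = 1.21417399
d2 = d1 - sigma * sqrt(T) = 1.15067816
exp(-rT) = 0.99733795; exp(-qT) = 0.99683960
P = K * exp(-rT) * N(-d2) - S_0 * exp(-qT) * N(-d1)
N(-d1) = 0.11234065; N(-d2) = 0.12493233
P = 10.1900 * 0.99733795 * 0.12493233 - 10.9900 * 0.99683960 * 0.11234065 = 0.0389


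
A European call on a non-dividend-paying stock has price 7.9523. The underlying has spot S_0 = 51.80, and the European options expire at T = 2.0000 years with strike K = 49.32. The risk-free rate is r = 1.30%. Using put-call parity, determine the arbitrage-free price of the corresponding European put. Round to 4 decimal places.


Answer: Put price = 4.2065

Derivation:
Put-call parity: C - P = S_0 * exp(-qT) - K * exp(-rT).
S_0 * exp(-qT) = 51.8000 * 1.00000000 = 51.80000000
K * exp(-rT) = 49.3200 * 0.97433509 = 48.05420662
P = C - S*exp(-qT) + K*exp(-rT)
P = 7.9523 - 51.80000000 + 48.05420662 = 4.2065


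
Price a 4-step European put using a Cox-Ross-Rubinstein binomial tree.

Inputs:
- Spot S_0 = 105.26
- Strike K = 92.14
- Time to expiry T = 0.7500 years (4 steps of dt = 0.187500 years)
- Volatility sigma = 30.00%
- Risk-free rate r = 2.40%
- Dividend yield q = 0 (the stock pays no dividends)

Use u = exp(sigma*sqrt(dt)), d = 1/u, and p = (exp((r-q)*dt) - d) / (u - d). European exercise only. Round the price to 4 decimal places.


Answer: Price = V(0,0) = 4.8972

Derivation:
dt = T/N = 0.187500
u = exp(sigma*sqrt(dt)) = 1.138719; d = 1/u = 0.878180
p = (exp((r-q)*dt) - d) / (u - d) = 0.484880
Discount per step: exp(-r*dt) = 0.995510
Stock lattice S(k, i) with i counting down-moves:
  k=0: S(0,0) = 105.2600
  k=1: S(1,0) = 119.8615; S(1,1) = 92.4372
  k=2: S(2,0) = 136.4886; S(2,1) = 105.2600; S(2,2) = 81.1765
  k=3: S(3,0) = 155.4221; S(3,1) = 119.8615; S(3,2) = 92.4372; S(3,3) = 71.2876
  k=4: S(4,0) = 176.9821; S(4,1) = 136.4886; S(4,2) = 105.2600; S(4,3) = 81.1765; S(4,4) = 62.6033
Terminal payoffs V(N, i) = max(K - S_T, 0):
  V(4,0) = 0.000000; V(4,1) = 0.000000; V(4,2) = 0.000000; V(4,3) = 10.963495; V(4,4) = 29.536685
Backward induction: V(k, i) = exp(-r*dt) * [p * V(k+1, i) + (1-p) * V(k+1, i+1)].
  V(3,0) = exp(-r*dt) * [p*0.000000 + (1-p)*0.000000] = 0.000000
  V(3,1) = exp(-r*dt) * [p*0.000000 + (1-p)*0.000000] = 0.000000
  V(3,2) = exp(-r*dt) * [p*0.000000 + (1-p)*10.963495] = 5.622154
  V(3,3) = exp(-r*dt) * [p*10.963495 + (1-p)*29.536685] = 20.438727
  V(2,0) = exp(-r*dt) * [p*0.000000 + (1-p)*0.000000] = 0.000000
  V(2,1) = exp(-r*dt) * [p*0.000000 + (1-p)*5.622154] = 2.883078
  V(2,2) = exp(-r*dt) * [p*5.622154 + (1-p)*20.438727] = 13.194949
  V(1,0) = exp(-r*dt) * [p*0.000000 + (1-p)*2.883078] = 1.478462
  V(1,1) = exp(-r*dt) * [p*2.883078 + (1-p)*13.194949] = 8.158130
  V(0,0) = exp(-r*dt) * [p*1.478462 + (1-p)*8.158130] = 4.897203


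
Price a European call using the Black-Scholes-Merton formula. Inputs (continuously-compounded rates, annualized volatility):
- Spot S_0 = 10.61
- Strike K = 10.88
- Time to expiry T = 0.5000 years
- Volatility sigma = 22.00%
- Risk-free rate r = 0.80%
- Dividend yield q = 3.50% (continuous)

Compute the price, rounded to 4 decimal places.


d1 = (ln(S/K) + (r - q + 0.5*sigma^2) * T) / (sigma * sqrt(T)) = -0.17053673
d2 = d1 - sigma * sqrt(T) = -0.32610022
exp(-rT) = 0.99600799; exp(-qT) = 0.98265224
C = S_0 * exp(-qT) * N(d1) - K * exp(-rT) * N(d2)
N(d1) = 0.43229403; N(d2) = 0.37217427
C = 10.6100 * 0.98265224 * 0.43229403 - 10.8800 * 0.99600799 * 0.37217427 = 0.4740

Answer: Price = 0.4740


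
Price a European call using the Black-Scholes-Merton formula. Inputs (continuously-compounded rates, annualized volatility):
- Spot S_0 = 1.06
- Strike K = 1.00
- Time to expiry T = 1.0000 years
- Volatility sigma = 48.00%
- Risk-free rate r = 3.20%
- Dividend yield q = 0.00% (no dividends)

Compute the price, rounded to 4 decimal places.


Answer: Price = 0.2414

Derivation:
d1 = (ln(S/K) + (r - q + 0.5*sigma^2) * T) / (sigma * sqrt(T)) = 0.42806023
d2 = d1 - sigma * sqrt(T) = -0.05193977
exp(-rT) = 0.96850658; exp(-qT) = 1.00000000
C = S_0 * exp(-qT) * N(d1) - K * exp(-rT) * N(d2)
N(d1) = 0.66569636; N(d2) = 0.47928834
C = 1.0600 * 1.00000000 * 0.66569636 - 1.0000 * 0.96850658 * 0.47928834 = 0.2414


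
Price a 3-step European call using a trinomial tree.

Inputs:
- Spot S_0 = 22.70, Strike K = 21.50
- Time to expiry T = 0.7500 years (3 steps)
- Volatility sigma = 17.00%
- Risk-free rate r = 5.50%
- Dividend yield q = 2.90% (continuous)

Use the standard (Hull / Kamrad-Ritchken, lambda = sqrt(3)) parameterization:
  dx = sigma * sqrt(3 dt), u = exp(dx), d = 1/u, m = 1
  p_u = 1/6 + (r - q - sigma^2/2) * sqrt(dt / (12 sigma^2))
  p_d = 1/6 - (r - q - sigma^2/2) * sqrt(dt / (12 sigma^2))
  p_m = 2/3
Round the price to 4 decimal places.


Answer: Price = V(0,0) = 2.2292

Derivation:
dt = T/N = 0.250000; dx = sigma*sqrt(3*dt) = 0.147224
u = exp(dx) = 1.158614; d = 1/u = 0.863100
p_u = 0.176473, p_m = 0.666667, p_d = 0.156860
Discount per step: exp(-r*dt) = 0.986344
Stock lattice S(k, j) with j the centered position index:
  k=0: S(0,+0) = 22.7000
  k=1: S(1,-1) = 19.5924; S(1,+0) = 22.7000; S(1,+1) = 26.3005
  k=2: S(2,-2) = 16.9102; S(2,-1) = 19.5924; S(2,+0) = 22.7000; S(2,+1) = 26.3005; S(2,+2) = 30.4722
  k=3: S(3,-3) = 14.5952; S(3,-2) = 16.9102; S(3,-1) = 19.5924; S(3,+0) = 22.7000; S(3,+1) = 26.3005; S(3,+2) = 30.4722; S(3,+3) = 35.3055
Terminal payoffs V(N, j) = max(S_T - K, 0):
  V(3,-3) = 0.000000; V(3,-2) = 0.000000; V(3,-1) = 0.000000; V(3,+0) = 1.200000; V(3,+1) = 4.800534; V(3,+2) = 8.972162; V(3,+3) = 13.805469
Backward induction: V(k, j) = exp(-r*dt) * [p_u * V(k+1, j+1) + p_m * V(k+1, j) + p_d * V(k+1, j-1)]
  V(2,-2) = exp(-r*dt) * [p_u*0.000000 + p_m*0.000000 + p_d*0.000000] = 0.000000
  V(2,-1) = exp(-r*dt) * [p_u*1.200000 + p_m*0.000000 + p_d*0.000000] = 0.208876
  V(2,+0) = exp(-r*dt) * [p_u*4.800534 + p_m*1.200000 + p_d*0.000000] = 1.624672
  V(2,+1) = exp(-r*dt) * [p_u*8.972162 + p_m*4.800534 + p_d*1.200000] = 4.904038
  V(2,+2) = exp(-r*dt) * [p_u*13.805469 + p_m*8.972162 + p_d*4.800534] = 9.045514
  V(1,-1) = exp(-r*dt) * [p_u*1.624672 + p_m*0.208876 + p_d*0.000000] = 0.420145
  V(1,+0) = exp(-r*dt) * [p_u*4.904038 + p_m*1.624672 + p_d*0.208876] = 1.954253
  V(1,+1) = exp(-r*dt) * [p_u*9.045514 + p_m*4.904038 + p_d*1.624672] = 5.050570
  V(0,+0) = exp(-r*dt) * [p_u*5.050570 + p_m*1.954253 + p_d*0.420145] = 2.229167


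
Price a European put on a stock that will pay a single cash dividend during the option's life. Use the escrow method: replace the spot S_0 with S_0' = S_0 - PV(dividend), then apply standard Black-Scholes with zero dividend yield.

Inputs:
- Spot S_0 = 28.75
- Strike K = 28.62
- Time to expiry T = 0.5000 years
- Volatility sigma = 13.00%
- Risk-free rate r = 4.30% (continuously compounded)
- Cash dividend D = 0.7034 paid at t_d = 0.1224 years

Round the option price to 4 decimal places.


PV(D) = D * exp(-r * t_d) = 0.7034 * 0.99475063 = 0.69970759
S_0' = S_0 - PV(D) = 28.7500 - 0.69970759 = 28.05029241
d1 = (ln(S_0'/K) + (r + sigma^2/2)*T) / (sigma*sqrt(T)) = 0.06111885
d2 = d1 - sigma*sqrt(T) = -0.03080503
exp(-rT) = 0.97872948
N(-d1) = 0.47563228; N(-d2) = 0.51228748
P = K * exp(-rT) * N(-d2) - S_0' * N(-d1) = 28.6200 * 0.97872948 * 0.51228748 - 28.05029241 * 0.47563228 = 1.0082

Answer: Price = 1.0082


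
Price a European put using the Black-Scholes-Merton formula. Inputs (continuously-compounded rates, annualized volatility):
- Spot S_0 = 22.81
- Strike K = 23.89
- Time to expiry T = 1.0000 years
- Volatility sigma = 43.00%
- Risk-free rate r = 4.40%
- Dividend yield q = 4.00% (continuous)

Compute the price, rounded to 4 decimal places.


Answer: Price = 4.3024

Derivation:
d1 = (ln(S/K) + (r - q + 0.5*sigma^2) * T) / (sigma * sqrt(T)) = 0.11671878
d2 = d1 - sigma * sqrt(T) = -0.31328122
exp(-rT) = 0.95695396; exp(-qT) = 0.96078944
P = K * exp(-rT) * N(-d2) - S_0 * exp(-qT) * N(-d1)
N(-d1) = 0.45354145; N(-d2) = 0.62296649
P = 23.8900 * 0.95695396 * 0.62296649 - 22.8100 * 0.96078944 * 0.45354145 = 4.3024


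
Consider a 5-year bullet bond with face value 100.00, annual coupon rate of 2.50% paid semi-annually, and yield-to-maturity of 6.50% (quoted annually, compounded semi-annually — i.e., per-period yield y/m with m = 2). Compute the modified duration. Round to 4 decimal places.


Coupon per period c = face * coupon_rate / m = 1.250000
Periods per year m = 2; per-period yield y/m = 0.032500
Number of cashflows N = 10
Cashflows (t years, CF_t, discount factor 1/(1+y/m)^(m*t), PV):
  t = 0.5000: CF_t = 1.250000, DF = 0.968523, PV = 1.210654
  t = 1.0000: CF_t = 1.250000, DF = 0.938037, PV = 1.172546
  t = 1.5000: CF_t = 1.250000, DF = 0.908510, PV = 1.135638
  t = 2.0000: CF_t = 1.250000, DF = 0.879913, PV = 1.099891
  t = 2.5000: CF_t = 1.250000, DF = 0.852216, PV = 1.065270
  t = 3.0000: CF_t = 1.250000, DF = 0.825391, PV = 1.031739
  t = 3.5000: CF_t = 1.250000, DF = 0.799410, PV = 0.999263
  t = 4.0000: CF_t = 1.250000, DF = 0.774247, PV = 0.967809
  t = 4.5000: CF_t = 1.250000, DF = 0.749876, PV = 0.937345
  t = 5.0000: CF_t = 101.250000, DF = 0.726272, PV = 73.535056
Price P = sum_t PV_t = 83.155210
First compute Macaulay numerator sum_t t * PV_t:
  t * PV_t at t = 0.5000: 0.605327
  t * PV_t at t = 1.0000: 1.172546
  t * PV_t at t = 1.5000: 1.703457
  t * PV_t at t = 2.0000: 2.199783
  t * PV_t at t = 2.5000: 2.663175
  t * PV_t at t = 3.0000: 3.095216
  t * PV_t at t = 3.5000: 3.497419
  t * PV_t at t = 4.0000: 3.871235
  t * PV_t at t = 4.5000: 4.218053
  t * PV_t at t = 5.0000: 367.675281
Macaulay duration D = 390.701490 / 83.155210 = 4.698461
Modified duration = D / (1 + y/m) = 4.698461 / (1 + 0.032500) = 4.550567

Answer: Modified duration = 4.5506


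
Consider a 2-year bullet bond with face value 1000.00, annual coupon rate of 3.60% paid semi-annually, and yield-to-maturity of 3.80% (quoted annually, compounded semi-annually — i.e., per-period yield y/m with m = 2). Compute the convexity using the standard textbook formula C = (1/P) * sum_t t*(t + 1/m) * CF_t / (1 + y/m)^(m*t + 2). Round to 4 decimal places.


Coupon per period c = face * coupon_rate / m = 18.000000
Periods per year m = 2; per-period yield y/m = 0.019000
Number of cashflows N = 4
Cashflows (t years, CF_t, discount factor 1/(1+y/m)^(m*t), PV):
  t = 0.5000: CF_t = 18.000000, DF = 0.981354, PV = 17.664377
  t = 1.0000: CF_t = 18.000000, DF = 0.963056, PV = 17.335012
  t = 1.5000: CF_t = 18.000000, DF = 0.945099, PV = 17.011788
  t = 2.0000: CF_t = 1018.000000, DF = 0.927477, PV = 944.171837
Price P = sum_t PV_t = 996.183013
Convexity numerator sum_t t*(t + 1/m) * CF_t / (1+y/m)^(m*t + 2):
  t = 0.5000: term = 8.505894
  t = 1.0000: term = 25.041886
  t = 1.5000: term = 49.149923
  t = 2.0000: term = 4546.452712
Convexity = (1/P) * sum = 4629.150414 / 996.183013 = 4.646888

Answer: Convexity = 4.6469


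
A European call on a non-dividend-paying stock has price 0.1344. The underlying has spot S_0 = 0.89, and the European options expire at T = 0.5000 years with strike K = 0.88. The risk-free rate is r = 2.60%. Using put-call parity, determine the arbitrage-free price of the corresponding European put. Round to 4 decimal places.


Answer: Put price = 0.1130

Derivation:
Put-call parity: C - P = S_0 * exp(-qT) - K * exp(-rT).
S_0 * exp(-qT) = 0.8900 * 1.00000000 = 0.89000000
K * exp(-rT) = 0.8800 * 0.98708414 = 0.86863404
P = C - S*exp(-qT) + K*exp(-rT)
P = 0.1344 - 0.89000000 + 0.86863404 = 0.1130


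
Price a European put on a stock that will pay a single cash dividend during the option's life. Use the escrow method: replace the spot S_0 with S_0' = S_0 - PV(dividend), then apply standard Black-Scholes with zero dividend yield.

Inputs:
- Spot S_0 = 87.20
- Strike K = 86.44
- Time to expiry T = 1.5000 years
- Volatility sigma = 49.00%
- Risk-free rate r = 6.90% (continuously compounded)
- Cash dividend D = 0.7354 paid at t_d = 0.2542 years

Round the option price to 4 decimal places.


PV(D) = D * exp(-r * t_d) = 0.7354 * 0.98261313 = 0.72261369
S_0' = S_0 - PV(D) = 87.2000 - 0.72261369 = 86.47738631
d1 = (ln(S_0'/K) + (r + sigma^2/2)*T) / (sigma*sqrt(T)) = 0.47324711
d2 = d1 - sigma*sqrt(T) = -0.12687787
exp(-rT) = 0.90167602
N(-d1) = 0.31801844; N(-d2) = 0.55048147
P = K * exp(-rT) * N(-d2) - S_0' * N(-d1) = 86.4400 * 0.90167602 * 0.55048147 - 86.47738631 * 0.31801844 = 15.4036

Answer: Price = 15.4036


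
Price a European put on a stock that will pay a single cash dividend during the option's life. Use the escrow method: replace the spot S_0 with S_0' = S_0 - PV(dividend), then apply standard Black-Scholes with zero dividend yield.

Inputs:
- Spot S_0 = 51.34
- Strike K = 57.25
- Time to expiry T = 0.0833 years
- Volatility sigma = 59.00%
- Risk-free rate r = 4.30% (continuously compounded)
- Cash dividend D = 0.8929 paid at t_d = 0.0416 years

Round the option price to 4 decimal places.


Answer: Price = 7.8520

Derivation:
PV(D) = D * exp(-r * t_d) = 0.8929 * 0.99821280 = 0.89130421
S_0' = S_0 - PV(D) = 51.3400 - 0.89130421 = 50.44869579
d1 = (ln(S_0'/K) + (r + sigma^2/2)*T) / (sigma*sqrt(T)) = -0.63652672
d2 = d1 - sigma*sqrt(T) = -0.80681098
exp(-rT) = 0.99642451
N(-d1) = 0.73778341; N(-d2) = 0.79011230
P = K * exp(-rT) * N(-d2) - S_0' * N(-d1) = 57.2500 * 0.99642451 * 0.79011230 - 50.44869579 * 0.73778341 = 7.8520


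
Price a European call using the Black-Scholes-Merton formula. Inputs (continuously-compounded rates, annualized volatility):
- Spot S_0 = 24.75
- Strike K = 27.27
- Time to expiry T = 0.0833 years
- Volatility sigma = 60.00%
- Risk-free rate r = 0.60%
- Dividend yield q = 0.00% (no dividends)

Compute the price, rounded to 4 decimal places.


d1 = (ln(S/K) + (r - q + 0.5*sigma^2) * T) / (sigma * sqrt(T)) = -0.47044928
d2 = d1 - sigma * sqrt(T) = -0.64361972
exp(-rT) = 0.99950032; exp(-qT) = 1.00000000
C = S_0 * exp(-qT) * N(d1) - K * exp(-rT) * N(d2)
N(d1) = 0.31901703; N(d2) = 0.25991103
C = 24.7500 * 1.00000000 * 0.31901703 - 27.2700 * 0.99950032 * 0.25991103 = 0.8114

Answer: Price = 0.8114


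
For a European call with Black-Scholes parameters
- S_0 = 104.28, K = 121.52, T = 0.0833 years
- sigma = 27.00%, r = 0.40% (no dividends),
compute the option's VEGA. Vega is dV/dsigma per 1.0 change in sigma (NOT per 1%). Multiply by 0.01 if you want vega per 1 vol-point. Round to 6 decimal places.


d1 = -1.9201350921; d2 = -1.9980617884
phi(d1) = 0.0631401816; exp(-qT) = 1.0000000000; exp(-rT) = 0.9996668555
Vega = S * exp(-qT) * phi(d1) * sqrt(T) = 104.2800 * 1.0000000000 * 0.0631401816 * 0.2886173938 = 1.900331

Answer: Vega = 1.900331


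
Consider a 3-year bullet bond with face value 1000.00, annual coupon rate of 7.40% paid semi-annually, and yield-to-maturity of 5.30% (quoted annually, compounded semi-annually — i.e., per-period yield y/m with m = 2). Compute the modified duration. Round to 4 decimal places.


Coupon per period c = face * coupon_rate / m = 37.000000
Periods per year m = 2; per-period yield y/m = 0.026500
Number of cashflows N = 6
Cashflows (t years, CF_t, discount factor 1/(1+y/m)^(m*t), PV):
  t = 0.5000: CF_t = 37.000000, DF = 0.974184, PV = 36.044812
  t = 1.0000: CF_t = 37.000000, DF = 0.949035, PV = 35.114284
  t = 1.5000: CF_t = 37.000000, DF = 0.924535, PV = 34.207778
  t = 2.0000: CF_t = 37.000000, DF = 0.900667, PV = 33.324674
  t = 2.5000: CF_t = 37.000000, DF = 0.877415, PV = 32.464368
  t = 3.0000: CF_t = 1037.000000, DF = 0.854764, PV = 886.390380
Price P = sum_t PV_t = 1057.546297
First compute Macaulay numerator sum_t t * PV_t:
  t * PV_t at t = 0.5000: 18.022406
  t * PV_t at t = 1.0000: 35.114284
  t * PV_t at t = 1.5000: 51.311667
  t * PV_t at t = 2.0000: 66.649348
  t * PV_t at t = 2.5000: 81.160921
  t * PV_t at t = 3.0000: 2659.171141
Macaulay duration D = 2911.429766 / 1057.546297 = 2.753005
Modified duration = D / (1 + y/m) = 2.753005 / (1 + 0.026500) = 2.681933

Answer: Modified duration = 2.6819


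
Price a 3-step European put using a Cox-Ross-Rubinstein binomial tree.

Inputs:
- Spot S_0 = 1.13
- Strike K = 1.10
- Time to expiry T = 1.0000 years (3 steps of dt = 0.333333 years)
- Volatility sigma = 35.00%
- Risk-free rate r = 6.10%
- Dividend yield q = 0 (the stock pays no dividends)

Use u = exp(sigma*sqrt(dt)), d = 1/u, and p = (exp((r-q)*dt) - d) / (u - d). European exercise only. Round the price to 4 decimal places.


Answer: Price = V(0,0) = 0.1192

Derivation:
dt = T/N = 0.333333
u = exp(sigma*sqrt(dt)) = 1.223937; d = 1/u = 0.817036
p = (exp((r-q)*dt) - d) / (u - d) = 0.500136
Discount per step: exp(-r*dt) = 0.979872
Stock lattice S(k, i) with i counting down-moves:
  k=0: S(0,0) = 1.1300
  k=1: S(1,0) = 1.3830; S(1,1) = 0.9233
  k=2: S(2,0) = 1.6928; S(2,1) = 1.1300; S(2,2) = 0.7543
  k=3: S(3,0) = 2.0718; S(3,1) = 1.3830; S(3,2) = 0.9233; S(3,3) = 0.6163
Terminal payoffs V(N, i) = max(K - S_T, 0):
  V(3,0) = 0.000000; V(3,1) = 0.000000; V(3,2) = 0.176750; V(3,3) = 0.483687
Backward induction: V(k, i) = exp(-r*dt) * [p * V(k+1, i) + (1-p) * V(k+1, i+1)].
  V(2,0) = exp(-r*dt) * [p*0.000000 + (1-p)*0.000000] = 0.000000
  V(2,1) = exp(-r*dt) * [p*0.000000 + (1-p)*0.176750] = 0.086573
  V(2,2) = exp(-r*dt) * [p*0.176750 + (1-p)*0.483687] = 0.323531
  V(1,0) = exp(-r*dt) * [p*0.000000 + (1-p)*0.086573] = 0.042403
  V(1,1) = exp(-r*dt) * [p*0.086573 + (1-p)*0.323531] = 0.200893
  V(0,0) = exp(-r*dt) * [p*0.042403 + (1-p)*0.200893] = 0.119179


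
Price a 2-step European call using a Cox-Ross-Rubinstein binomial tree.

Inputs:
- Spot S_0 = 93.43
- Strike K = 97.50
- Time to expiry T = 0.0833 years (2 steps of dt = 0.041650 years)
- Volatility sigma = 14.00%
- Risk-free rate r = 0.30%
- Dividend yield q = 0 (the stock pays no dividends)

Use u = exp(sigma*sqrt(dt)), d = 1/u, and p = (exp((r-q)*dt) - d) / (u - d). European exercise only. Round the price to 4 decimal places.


dt = T/N = 0.041650
u = exp(sigma*sqrt(dt)) = 1.028984; d = 1/u = 0.971833
p = (exp((r-q)*dt) - d) / (u - d) = 0.495044
Discount per step: exp(-r*dt) = 0.999875
Stock lattice S(k, i) with i counting down-moves:
  k=0: S(0,0) = 93.4300
  k=1: S(1,0) = 96.1380; S(1,1) = 90.7983
  k=2: S(2,0) = 98.9244; S(2,1) = 93.4300; S(2,2) = 88.2408
Terminal payoffs V(N, i) = max(S_T - K, 0):
  V(2,0) = 1.424390; V(2,1) = 0.000000; V(2,2) = 0.000000
Backward induction: V(k, i) = exp(-r*dt) * [p * V(k+1, i) + (1-p) * V(k+1, i+1)].
  V(1,0) = exp(-r*dt) * [p*1.424390 + (1-p)*0.000000] = 0.705048
  V(1,1) = exp(-r*dt) * [p*0.000000 + (1-p)*0.000000] = 0.000000
  V(0,0) = exp(-r*dt) * [p*0.705048 + (1-p)*0.000000] = 0.348986

Answer: Price = V(0,0) = 0.3490


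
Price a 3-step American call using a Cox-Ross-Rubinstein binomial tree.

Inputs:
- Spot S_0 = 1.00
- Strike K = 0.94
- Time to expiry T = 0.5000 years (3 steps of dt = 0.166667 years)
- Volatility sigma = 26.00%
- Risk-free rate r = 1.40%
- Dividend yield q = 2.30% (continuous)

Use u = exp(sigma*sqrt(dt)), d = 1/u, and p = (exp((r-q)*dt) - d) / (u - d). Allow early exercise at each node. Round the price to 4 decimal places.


Answer: Price = V(0,0) = 0.1039

Derivation:
dt = T/N = 0.166667
u = exp(sigma*sqrt(dt)) = 1.111983; d = 1/u = 0.899295
p = (exp((r-q)*dt) - d) / (u - d) = 0.466441
Discount per step: exp(-r*dt) = 0.997669
Stock lattice S(k, i) with i counting down-moves:
  k=0: S(0,0) = 1.0000
  k=1: S(1,0) = 1.1120; S(1,1) = 0.8993
  k=2: S(2,0) = 1.2365; S(2,1) = 1.0000; S(2,2) = 0.8087
  k=3: S(3,0) = 1.3750; S(3,1) = 1.1120; S(3,2) = 0.8993; S(3,3) = 0.7273
Terminal payoffs V(N, i) = max(S_T - K, 0):
  V(3,0) = 0.434972; V(3,1) = 0.171983; V(3,2) = 0.000000; V(3,3) = 0.000000
Backward induction: V(k, i) = exp(-r*dt) * [p * V(k+1, i) + (1-p) * V(k+1, i+1)]; then take max(V_cont, immediate exercise) for American.
  V(2,0) = exp(-r*dt) * [p*0.434972 + (1-p)*0.171983] = 0.293965; exercise = 0.296505; V(2,0) = max -> 0.296505
  V(2,1) = exp(-r*dt) * [p*0.171983 + (1-p)*0.000000] = 0.080033; exercise = 0.060000; V(2,1) = max -> 0.080033
  V(2,2) = exp(-r*dt) * [p*0.000000 + (1-p)*0.000000] = 0.000000; exercise = 0.000000; V(2,2) = max -> 0.000000
  V(1,0) = exp(-r*dt) * [p*0.296505 + (1-p)*0.080033] = 0.180583; exercise = 0.171983; V(1,0) = max -> 0.180583
  V(1,1) = exp(-r*dt) * [p*0.080033 + (1-p)*0.000000] = 0.037244; exercise = 0.000000; V(1,1) = max -> 0.037244
  V(0,0) = exp(-r*dt) * [p*0.180583 + (1-p)*0.037244] = 0.103860; exercise = 0.060000; V(0,0) = max -> 0.103860
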